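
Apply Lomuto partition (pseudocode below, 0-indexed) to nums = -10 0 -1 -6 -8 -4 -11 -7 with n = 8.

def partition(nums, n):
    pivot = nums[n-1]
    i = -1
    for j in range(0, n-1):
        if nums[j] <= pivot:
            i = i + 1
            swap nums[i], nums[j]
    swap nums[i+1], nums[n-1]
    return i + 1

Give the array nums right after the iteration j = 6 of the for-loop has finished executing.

-10 -8 -11 -6 0 -4 -1 -7

pivot = nums[7] = -7; i = -1
j=0: nums[0]=-10 ≤ -7 → i=0, swap nums[0],nums[0] (no change) → -10 0 -1 -6 -8 -4 -11 -7
j=1: nums[1]=0 > -7 → no swap
j=2: nums[2]=-1 > -7 → no swap
j=3: nums[3]=-6 > -7 → no swap
j=4: nums[4]=-8 ≤ -7 → i=1, swap nums[1],nums[4] → -10 -8 -1 -6 0 -4 -11 -7
j=5: nums[5]=-4 > -7 → no swap
j=6: nums[6]=-11 ≤ -7 → i=2, swap nums[2],nums[6] → -10 -8 -11 -6 0 -4 -1 -7
(after j=6) nums = -10 -8 -11 -6 0 -4 -1 -7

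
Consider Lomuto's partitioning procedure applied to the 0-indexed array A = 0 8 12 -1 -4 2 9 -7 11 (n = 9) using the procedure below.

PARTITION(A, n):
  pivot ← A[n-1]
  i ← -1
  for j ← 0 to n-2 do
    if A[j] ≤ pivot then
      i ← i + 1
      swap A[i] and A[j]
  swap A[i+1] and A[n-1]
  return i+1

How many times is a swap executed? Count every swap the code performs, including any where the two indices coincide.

8

pivot = A[8] = 11; i = -1
j=0: A[0]=0 ≤ 11 → i=0, swap A[0],A[0] (no change) → 0 8 12 -1 -4 2 9 -7 11
j=1: A[1]=8 ≤ 11 → i=1, swap A[1],A[1] (no change) → 0 8 12 -1 -4 2 9 -7 11
j=2: A[2]=12 > 11 → no swap
j=3: A[3]=-1 ≤ 11 → i=2, swap A[2],A[3] → 0 8 -1 12 -4 2 9 -7 11
j=4: A[4]=-4 ≤ 11 → i=3, swap A[3],A[4] → 0 8 -1 -4 12 2 9 -7 11
j=5: A[5]=2 ≤ 11 → i=4, swap A[4],A[5] → 0 8 -1 -4 2 12 9 -7 11
j=6: A[6]=9 ≤ 11 → i=5, swap A[5],A[6] → 0 8 -1 -4 2 9 12 -7 11
j=7: A[7]=-7 ≤ 11 → i=6, swap A[6],A[7] → 0 8 -1 -4 2 9 -7 12 11
final swap A[7],A[8] → 0 8 -1 -4 2 9 -7 11 12; return 7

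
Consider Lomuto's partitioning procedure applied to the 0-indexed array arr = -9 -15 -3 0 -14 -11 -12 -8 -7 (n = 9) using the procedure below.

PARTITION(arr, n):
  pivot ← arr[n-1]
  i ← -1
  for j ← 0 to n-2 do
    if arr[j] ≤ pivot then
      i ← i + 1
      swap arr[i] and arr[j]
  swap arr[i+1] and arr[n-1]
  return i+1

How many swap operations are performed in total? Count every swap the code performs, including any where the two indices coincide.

7

pivot=-7, i=-1
j=0: -9≤-7, i=0, swap(0,0) ⇒ -9 -15 -3 0 -14 -11 -12 -8 -7
j=1: -15≤-7, i=1, swap(1,1) ⇒ -9 -15 -3 0 -14 -11 -12 -8 -7
j=2: -3>-7, skip
j=3: 0>-7, skip
j=4: -14≤-7, i=2, swap(2,4) ⇒ -9 -15 -14 0 -3 -11 -12 -8 -7
j=5: -11≤-7, i=3, swap(3,5) ⇒ -9 -15 -14 -11 -3 0 -12 -8 -7
j=6: -12≤-7, i=4, swap(4,6) ⇒ -9 -15 -14 -11 -12 0 -3 -8 -7
j=7: -8≤-7, i=5, swap(5,7) ⇒ -9 -15 -14 -11 -12 -8 -3 0 -7
swap(6,8) ⇒ -9 -15 -14 -11 -12 -8 -7 0 -3; return 6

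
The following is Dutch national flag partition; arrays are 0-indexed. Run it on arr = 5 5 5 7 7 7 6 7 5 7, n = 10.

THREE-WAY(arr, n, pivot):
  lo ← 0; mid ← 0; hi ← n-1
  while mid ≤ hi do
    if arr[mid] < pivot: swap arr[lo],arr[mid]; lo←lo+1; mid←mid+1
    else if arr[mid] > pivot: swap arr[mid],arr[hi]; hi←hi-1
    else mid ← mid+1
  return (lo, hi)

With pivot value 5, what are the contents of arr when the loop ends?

5 5 5 5 7 6 7 7 7 7

pivot = 5; lo=0, mid=0, hi=9
arr[mid]=5=5: mid=1
arr[mid]=5=5: mid=2
arr[mid]=5=5: mid=3
arr[mid]=7>5: swap arr[3],arr[9]; hi=8 → 5 5 5 7 7 7 6 7 5 7
arr[mid]=7>5: swap arr[3],arr[8]; hi=7 → 5 5 5 5 7 7 6 7 7 7
arr[mid]=5=5: mid=4
arr[mid]=7>5: swap arr[4],arr[7]; hi=6 → 5 5 5 5 7 7 6 7 7 7
arr[mid]=7>5: swap arr[4],arr[6]; hi=5 → 5 5 5 5 6 7 7 7 7 7
arr[mid]=6>5: swap arr[4],arr[5]; hi=4 → 5 5 5 5 7 6 7 7 7 7
arr[mid]=7>5: swap arr[4],arr[4]; hi=3 → 5 5 5 5 7 6 7 7 7 7
end: lo=0, hi=3; arr = 5 5 5 5 7 6 7 7 7 7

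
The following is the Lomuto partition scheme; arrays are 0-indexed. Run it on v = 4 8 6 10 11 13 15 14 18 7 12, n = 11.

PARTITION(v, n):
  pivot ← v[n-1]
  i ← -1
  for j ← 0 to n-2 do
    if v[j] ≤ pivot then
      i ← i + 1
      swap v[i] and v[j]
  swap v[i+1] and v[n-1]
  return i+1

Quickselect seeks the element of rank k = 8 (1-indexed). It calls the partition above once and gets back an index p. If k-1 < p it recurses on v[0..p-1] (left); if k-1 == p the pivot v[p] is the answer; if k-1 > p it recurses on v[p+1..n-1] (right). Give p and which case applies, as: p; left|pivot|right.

pivot = v[10] = 12; i = -1
j=0: v[0]=4 ≤ 12 → i=0, swap v[0],v[0] (no change) → 4 8 6 10 11 13 15 14 18 7 12
j=1: v[1]=8 ≤ 12 → i=1, swap v[1],v[1] (no change) → 4 8 6 10 11 13 15 14 18 7 12
j=2: v[2]=6 ≤ 12 → i=2, swap v[2],v[2] (no change) → 4 8 6 10 11 13 15 14 18 7 12
j=3: v[3]=10 ≤ 12 → i=3, swap v[3],v[3] (no change) → 4 8 6 10 11 13 15 14 18 7 12
j=4: v[4]=11 ≤ 12 → i=4, swap v[4],v[4] (no change) → 4 8 6 10 11 13 15 14 18 7 12
j=5: v[5]=13 > 12 → no swap
j=6: v[6]=15 > 12 → no swap
j=7: v[7]=14 > 12 → no swap
j=8: v[8]=18 > 12 → no swap
j=9: v[9]=7 ≤ 12 → i=5, swap v[5],v[9] → 4 8 6 10 11 7 15 14 18 13 12
final swap v[6],v[10] → 4 8 6 10 11 7 12 14 18 13 15; return 6
p = 6; k-1 = 7 > 6 ⇒ right

6; right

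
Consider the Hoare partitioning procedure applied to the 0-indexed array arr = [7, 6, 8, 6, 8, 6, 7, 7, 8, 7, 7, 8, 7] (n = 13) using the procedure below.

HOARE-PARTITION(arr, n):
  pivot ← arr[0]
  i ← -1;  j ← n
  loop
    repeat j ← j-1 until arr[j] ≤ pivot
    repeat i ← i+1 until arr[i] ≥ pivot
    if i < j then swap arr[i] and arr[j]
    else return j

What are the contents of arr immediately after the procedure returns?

[7, 6, 7, 6, 7, 6, 7, 7, 8, 8, 8, 8, 7]

pivot=7
j stops at 12 (7), i stops at 0 (7); swap ⇒ [7, 6, 8, 6, 8, 6, 7, 7, 8, 7, 7, 8, 7]
j stops at 10 (7), i stops at 2 (8); swap ⇒ [7, 6, 7, 6, 8, 6, 7, 7, 8, 7, 8, 8, 7]
j stops at 9 (7), i stops at 4 (8); swap ⇒ [7, 6, 7, 6, 7, 6, 7, 7, 8, 8, 8, 8, 7]
j stops at 7 (7), i stops at 6 (7); swap ⇒ [7, 6, 7, 6, 7, 6, 7, 7, 8, 8, 8, 8, 7]
j stops at 6, i stops at 7; i≥j ⇒ return 6. arr=[7, 6, 7, 6, 7, 6, 7, 7, 8, 8, 8, 8, 7]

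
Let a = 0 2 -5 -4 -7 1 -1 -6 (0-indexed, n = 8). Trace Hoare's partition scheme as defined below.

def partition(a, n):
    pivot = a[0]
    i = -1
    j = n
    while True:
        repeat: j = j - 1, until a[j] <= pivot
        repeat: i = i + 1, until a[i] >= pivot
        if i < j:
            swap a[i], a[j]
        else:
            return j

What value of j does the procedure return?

4

pivot = a[0] = 0; i = -1, j = 8
j→7 (a[7]=-6≤0), i→0 (a[0]=0≥0); i<j, swap → -6 2 -5 -4 -7 1 -1 0
j→6 (a[6]=-1≤0), i→1 (a[1]=2≥0); i<j, swap → -6 -1 -5 -4 -7 1 2 0
j→4, i→5; i≥j, return j=4. a = -6 -1 -5 -4 -7 1 2 0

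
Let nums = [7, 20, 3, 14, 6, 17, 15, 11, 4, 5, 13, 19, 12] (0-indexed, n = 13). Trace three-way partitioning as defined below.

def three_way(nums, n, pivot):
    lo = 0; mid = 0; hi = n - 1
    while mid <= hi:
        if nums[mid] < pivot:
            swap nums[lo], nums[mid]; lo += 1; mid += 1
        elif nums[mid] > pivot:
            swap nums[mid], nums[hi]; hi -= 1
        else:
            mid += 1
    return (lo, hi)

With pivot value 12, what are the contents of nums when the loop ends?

[7, 3, 5, 6, 4, 11, 12, 15, 17, 13, 19, 14, 20]

pivot = 12; lo=0, mid=0, hi=12
nums[mid]=7<12: swap nums[0],nums[0]; lo=1,mid=1 → [7, 20, 3, 14, 6, 17, 15, 11, 4, 5, 13, 19, 12]
nums[mid]=20>12: swap nums[1],nums[12]; hi=11 → [7, 12, 3, 14, 6, 17, 15, 11, 4, 5, 13, 19, 20]
nums[mid]=12=12: mid=2
nums[mid]=3<12: swap nums[1],nums[2]; lo=2,mid=3 → [7, 3, 12, 14, 6, 17, 15, 11, 4, 5, 13, 19, 20]
nums[mid]=14>12: swap nums[3],nums[11]; hi=10 → [7, 3, 12, 19, 6, 17, 15, 11, 4, 5, 13, 14, 20]
nums[mid]=19>12: swap nums[3],nums[10]; hi=9 → [7, 3, 12, 13, 6, 17, 15, 11, 4, 5, 19, 14, 20]
nums[mid]=13>12: swap nums[3],nums[9]; hi=8 → [7, 3, 12, 5, 6, 17, 15, 11, 4, 13, 19, 14, 20]
nums[mid]=5<12: swap nums[2],nums[3]; lo=3,mid=4 → [7, 3, 5, 12, 6, 17, 15, 11, 4, 13, 19, 14, 20]
nums[mid]=6<12: swap nums[3],nums[4]; lo=4,mid=5 → [7, 3, 5, 6, 12, 17, 15, 11, 4, 13, 19, 14, 20]
nums[mid]=17>12: swap nums[5],nums[8]; hi=7 → [7, 3, 5, 6, 12, 4, 15, 11, 17, 13, 19, 14, 20]
nums[mid]=4<12: swap nums[4],nums[5]; lo=5,mid=6 → [7, 3, 5, 6, 4, 12, 15, 11, 17, 13, 19, 14, 20]
nums[mid]=15>12: swap nums[6],nums[7]; hi=6 → [7, 3, 5, 6, 4, 12, 11, 15, 17, 13, 19, 14, 20]
nums[mid]=11<12: swap nums[5],nums[6]; lo=6,mid=7 → [7, 3, 5, 6, 4, 11, 12, 15, 17, 13, 19, 14, 20]
end: lo=6, hi=6; nums = [7, 3, 5, 6, 4, 11, 12, 15, 17, 13, 19, 14, 20]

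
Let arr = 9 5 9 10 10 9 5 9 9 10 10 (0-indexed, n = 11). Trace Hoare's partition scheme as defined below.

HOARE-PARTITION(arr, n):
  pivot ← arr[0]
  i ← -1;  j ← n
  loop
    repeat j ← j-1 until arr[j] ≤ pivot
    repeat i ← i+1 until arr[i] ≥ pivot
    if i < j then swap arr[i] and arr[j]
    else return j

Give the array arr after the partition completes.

pivot=9
j stops at 8 (9), i stops at 0 (9); swap ⇒ 9 5 9 10 10 9 5 9 9 10 10
j stops at 7 (9), i stops at 2 (9); swap ⇒ 9 5 9 10 10 9 5 9 9 10 10
j stops at 6 (5), i stops at 3 (10); swap ⇒ 9 5 9 5 10 9 10 9 9 10 10
j stops at 5 (9), i stops at 4 (10); swap ⇒ 9 5 9 5 9 10 10 9 9 10 10
j stops at 4, i stops at 5; i≥j ⇒ return 4. arr=9 5 9 5 9 10 10 9 9 10 10

9 5 9 5 9 10 10 9 9 10 10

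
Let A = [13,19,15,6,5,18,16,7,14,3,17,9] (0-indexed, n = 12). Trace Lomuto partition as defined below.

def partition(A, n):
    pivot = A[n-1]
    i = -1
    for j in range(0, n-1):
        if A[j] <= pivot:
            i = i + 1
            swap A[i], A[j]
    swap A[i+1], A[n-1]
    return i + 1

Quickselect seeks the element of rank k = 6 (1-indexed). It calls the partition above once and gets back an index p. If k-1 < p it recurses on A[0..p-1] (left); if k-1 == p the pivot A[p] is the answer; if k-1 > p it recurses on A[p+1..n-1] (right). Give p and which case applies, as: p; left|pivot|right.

4; right

pivot = A[11] = 9; i = -1
j=0: A[0]=13 > 9 → no swap
j=1: A[1]=19 > 9 → no swap
j=2: A[2]=15 > 9 → no swap
j=3: A[3]=6 ≤ 9 → i=0, swap A[0],A[3] → [6,19,15,13,5,18,16,7,14,3,17,9]
j=4: A[4]=5 ≤ 9 → i=1, swap A[1],A[4] → [6,5,15,13,19,18,16,7,14,3,17,9]
j=5: A[5]=18 > 9 → no swap
j=6: A[6]=16 > 9 → no swap
j=7: A[7]=7 ≤ 9 → i=2, swap A[2],A[7] → [6,5,7,13,19,18,16,15,14,3,17,9]
j=8: A[8]=14 > 9 → no swap
j=9: A[9]=3 ≤ 9 → i=3, swap A[3],A[9] → [6,5,7,3,19,18,16,15,14,13,17,9]
j=10: A[10]=17 > 9 → no swap
final swap A[4],A[11] → [6,5,7,3,9,18,16,15,14,13,17,19]; return 4
p = 4; k-1 = 5 > 4 ⇒ right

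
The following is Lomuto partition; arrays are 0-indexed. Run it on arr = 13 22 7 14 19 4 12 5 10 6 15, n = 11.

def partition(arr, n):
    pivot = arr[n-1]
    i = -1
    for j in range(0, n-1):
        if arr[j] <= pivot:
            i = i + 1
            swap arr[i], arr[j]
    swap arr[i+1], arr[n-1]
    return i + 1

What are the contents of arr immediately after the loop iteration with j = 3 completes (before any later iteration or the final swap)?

pivot=15, i=-1
j=0: 13≤15, i=0, swap(0,0) ⇒ 13 22 7 14 19 4 12 5 10 6 15
j=1: 22>15, skip
j=2: 7≤15, i=1, swap(1,2) ⇒ 13 7 22 14 19 4 12 5 10 6 15
j=3: 14≤15, i=2, swap(2,3) ⇒ 13 7 14 22 19 4 12 5 10 6 15
(after j=3) arr = 13 7 14 22 19 4 12 5 10 6 15

13 7 14 22 19 4 12 5 10 6 15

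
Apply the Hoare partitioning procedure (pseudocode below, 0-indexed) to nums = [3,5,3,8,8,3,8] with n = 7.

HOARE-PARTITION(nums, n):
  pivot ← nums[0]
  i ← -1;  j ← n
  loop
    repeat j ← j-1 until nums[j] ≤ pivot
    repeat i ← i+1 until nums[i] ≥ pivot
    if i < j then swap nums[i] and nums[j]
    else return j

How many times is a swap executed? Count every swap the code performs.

2

pivot = nums[0] = 3; i = -1, j = 7
j→5 (nums[5]=3≤3), i→0 (nums[0]=3≥3); i<j, swap → [3,5,3,8,8,3,8]
j→2 (nums[2]=3≤3), i→1 (nums[1]=5≥3); i<j, swap → [3,3,5,8,8,3,8]
j→1, i→2; i≥j, return j=1. nums = [3,3,5,8,8,3,8]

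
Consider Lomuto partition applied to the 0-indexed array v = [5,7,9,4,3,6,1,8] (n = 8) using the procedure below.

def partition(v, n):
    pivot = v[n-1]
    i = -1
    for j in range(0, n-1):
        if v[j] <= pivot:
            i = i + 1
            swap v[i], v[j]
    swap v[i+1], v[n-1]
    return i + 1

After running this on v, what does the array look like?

pivot=8, i=-1
j=0: 5≤8, i=0, swap(0,0) ⇒ [5,7,9,4,3,6,1,8]
j=1: 7≤8, i=1, swap(1,1) ⇒ [5,7,9,4,3,6,1,8]
j=2: 9>8, skip
j=3: 4≤8, i=2, swap(2,3) ⇒ [5,7,4,9,3,6,1,8]
j=4: 3≤8, i=3, swap(3,4) ⇒ [5,7,4,3,9,6,1,8]
j=5: 6≤8, i=4, swap(4,5) ⇒ [5,7,4,3,6,9,1,8]
j=6: 1≤8, i=5, swap(5,6) ⇒ [5,7,4,3,6,1,9,8]
swap(6,7) ⇒ [5,7,4,3,6,1,8,9]; return 6

[5,7,4,3,6,1,8,9]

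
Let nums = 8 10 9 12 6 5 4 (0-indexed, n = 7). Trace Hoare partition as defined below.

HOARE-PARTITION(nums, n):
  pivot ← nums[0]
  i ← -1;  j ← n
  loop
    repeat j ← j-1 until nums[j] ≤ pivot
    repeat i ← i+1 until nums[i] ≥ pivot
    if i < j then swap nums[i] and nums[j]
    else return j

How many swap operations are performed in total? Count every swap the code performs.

3

pivot = nums[0] = 8; i = -1, j = 7
j→6 (nums[6]=4≤8), i→0 (nums[0]=8≥8); i<j, swap → 4 10 9 12 6 5 8
j→5 (nums[5]=5≤8), i→1 (nums[1]=10≥8); i<j, swap → 4 5 9 12 6 10 8
j→4 (nums[4]=6≤8), i→2 (nums[2]=9≥8); i<j, swap → 4 5 6 12 9 10 8
j→2, i→3; i≥j, return j=2. nums = 4 5 6 12 9 10 8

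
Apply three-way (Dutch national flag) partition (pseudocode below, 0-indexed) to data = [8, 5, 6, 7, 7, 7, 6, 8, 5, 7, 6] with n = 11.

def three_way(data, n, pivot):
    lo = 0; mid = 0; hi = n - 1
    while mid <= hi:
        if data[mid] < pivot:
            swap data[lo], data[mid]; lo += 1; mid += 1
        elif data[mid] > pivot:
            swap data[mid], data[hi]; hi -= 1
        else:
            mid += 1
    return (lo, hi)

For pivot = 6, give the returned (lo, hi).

(2, 4)

pivot = 6; lo=0, mid=0, hi=10
data[mid]=8>6: swap data[0],data[10]; hi=9 → [6, 5, 6, 7, 7, 7, 6, 8, 5, 7, 8]
data[mid]=6=6: mid=1
data[mid]=5<6: swap data[0],data[1]; lo=1,mid=2 → [5, 6, 6, 7, 7, 7, 6, 8, 5, 7, 8]
data[mid]=6=6: mid=3
data[mid]=7>6: swap data[3],data[9]; hi=8 → [5, 6, 6, 7, 7, 7, 6, 8, 5, 7, 8]
data[mid]=7>6: swap data[3],data[8]; hi=7 → [5, 6, 6, 5, 7, 7, 6, 8, 7, 7, 8]
data[mid]=5<6: swap data[1],data[3]; lo=2,mid=4 → [5, 5, 6, 6, 7, 7, 6, 8, 7, 7, 8]
data[mid]=7>6: swap data[4],data[7]; hi=6 → [5, 5, 6, 6, 8, 7, 6, 7, 7, 7, 8]
data[mid]=8>6: swap data[4],data[6]; hi=5 → [5, 5, 6, 6, 6, 7, 8, 7, 7, 7, 8]
data[mid]=6=6: mid=5
data[mid]=7>6: swap data[5],data[5]; hi=4 → [5, 5, 6, 6, 6, 7, 8, 7, 7, 7, 8]
end: lo=2, hi=4; data = [5, 5, 6, 6, 6, 7, 8, 7, 7, 7, 8]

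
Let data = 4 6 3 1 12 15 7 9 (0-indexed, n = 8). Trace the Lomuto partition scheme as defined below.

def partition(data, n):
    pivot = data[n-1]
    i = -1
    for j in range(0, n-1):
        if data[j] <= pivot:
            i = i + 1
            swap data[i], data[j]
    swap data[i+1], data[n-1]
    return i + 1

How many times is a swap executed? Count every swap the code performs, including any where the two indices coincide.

pivot = data[7] = 9; i = -1
j=0: data[0]=4 ≤ 9 → i=0, swap data[0],data[0] (no change) → 4 6 3 1 12 15 7 9
j=1: data[1]=6 ≤ 9 → i=1, swap data[1],data[1] (no change) → 4 6 3 1 12 15 7 9
j=2: data[2]=3 ≤ 9 → i=2, swap data[2],data[2] (no change) → 4 6 3 1 12 15 7 9
j=3: data[3]=1 ≤ 9 → i=3, swap data[3],data[3] (no change) → 4 6 3 1 12 15 7 9
j=4: data[4]=12 > 9 → no swap
j=5: data[5]=15 > 9 → no swap
j=6: data[6]=7 ≤ 9 → i=4, swap data[4],data[6] → 4 6 3 1 7 15 12 9
final swap data[5],data[7] → 4 6 3 1 7 9 12 15; return 5

6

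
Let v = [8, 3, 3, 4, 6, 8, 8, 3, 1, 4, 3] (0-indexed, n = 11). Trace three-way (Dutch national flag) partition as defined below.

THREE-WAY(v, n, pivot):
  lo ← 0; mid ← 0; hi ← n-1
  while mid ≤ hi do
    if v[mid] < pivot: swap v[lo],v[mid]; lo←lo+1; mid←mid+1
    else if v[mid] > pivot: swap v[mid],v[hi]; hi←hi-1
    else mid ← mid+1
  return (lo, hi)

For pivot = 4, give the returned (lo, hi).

pivot = 4; lo=0, mid=0, hi=10
v[mid]=8>4: swap v[0],v[10]; hi=9 → [3, 3, 3, 4, 6, 8, 8, 3, 1, 4, 8]
v[mid]=3<4: swap v[0],v[0]; lo=1,mid=1 → [3, 3, 3, 4, 6, 8, 8, 3, 1, 4, 8]
v[mid]=3<4: swap v[1],v[1]; lo=2,mid=2 → [3, 3, 3, 4, 6, 8, 8, 3, 1, 4, 8]
v[mid]=3<4: swap v[2],v[2]; lo=3,mid=3 → [3, 3, 3, 4, 6, 8, 8, 3, 1, 4, 8]
v[mid]=4=4: mid=4
v[mid]=6>4: swap v[4],v[9]; hi=8 → [3, 3, 3, 4, 4, 8, 8, 3, 1, 6, 8]
v[mid]=4=4: mid=5
v[mid]=8>4: swap v[5],v[8]; hi=7 → [3, 3, 3, 4, 4, 1, 8, 3, 8, 6, 8]
v[mid]=1<4: swap v[3],v[5]; lo=4,mid=6 → [3, 3, 3, 1, 4, 4, 8, 3, 8, 6, 8]
v[mid]=8>4: swap v[6],v[7]; hi=6 → [3, 3, 3, 1, 4, 4, 3, 8, 8, 6, 8]
v[mid]=3<4: swap v[4],v[6]; lo=5,mid=7 → [3, 3, 3, 1, 3, 4, 4, 8, 8, 6, 8]
end: lo=5, hi=6; v = [3, 3, 3, 1, 3, 4, 4, 8, 8, 6, 8]

(5, 6)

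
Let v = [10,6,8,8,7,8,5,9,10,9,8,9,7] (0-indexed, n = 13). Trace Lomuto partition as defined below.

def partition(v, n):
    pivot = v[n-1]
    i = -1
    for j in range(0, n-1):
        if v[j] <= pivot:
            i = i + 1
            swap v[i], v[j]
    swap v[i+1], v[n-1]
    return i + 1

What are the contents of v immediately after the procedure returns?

[6,7,5,7,10,8,8,9,10,9,8,9,8]

pivot = v[12] = 7; i = -1
j=0: v[0]=10 > 7 → no swap
j=1: v[1]=6 ≤ 7 → i=0, swap v[0],v[1] → [6,10,8,8,7,8,5,9,10,9,8,9,7]
j=2: v[2]=8 > 7 → no swap
j=3: v[3]=8 > 7 → no swap
j=4: v[4]=7 ≤ 7 → i=1, swap v[1],v[4] → [6,7,8,8,10,8,5,9,10,9,8,9,7]
j=5: v[5]=8 > 7 → no swap
j=6: v[6]=5 ≤ 7 → i=2, swap v[2],v[6] → [6,7,5,8,10,8,8,9,10,9,8,9,7]
j=7: v[7]=9 > 7 → no swap
j=8: v[8]=10 > 7 → no swap
j=9: v[9]=9 > 7 → no swap
j=10: v[10]=8 > 7 → no swap
j=11: v[11]=9 > 7 → no swap
final swap v[3],v[12] → [6,7,5,7,10,8,8,9,10,9,8,9,8]; return 3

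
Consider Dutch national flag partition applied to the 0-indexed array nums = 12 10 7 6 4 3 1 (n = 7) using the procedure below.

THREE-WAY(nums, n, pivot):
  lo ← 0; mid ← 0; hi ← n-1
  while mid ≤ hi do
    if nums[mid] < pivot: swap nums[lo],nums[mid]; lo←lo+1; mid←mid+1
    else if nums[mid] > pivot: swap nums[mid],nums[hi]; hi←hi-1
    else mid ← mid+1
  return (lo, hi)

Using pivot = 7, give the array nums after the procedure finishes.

1 3 6 4 7 10 12

lo=0 mid=0 hi=6
12>7: swap(0,6), hi=5 ⇒ 1 10 7 6 4 3 12
1<7: swap(0,0), lo=1 mid=1 ⇒ 1 10 7 6 4 3 12
10>7: swap(1,5), hi=4 ⇒ 1 3 7 6 4 10 12
3<7: swap(1,1), lo=2 mid=2 ⇒ 1 3 7 6 4 10 12
7=7: mid=3
6<7: swap(2,3), lo=3 mid=4 ⇒ 1 3 6 7 4 10 12
4<7: swap(3,4), lo=4 mid=5 ⇒ 1 3 6 4 7 10 12
done. lo=4 hi=4; nums=1 3 6 4 7 10 12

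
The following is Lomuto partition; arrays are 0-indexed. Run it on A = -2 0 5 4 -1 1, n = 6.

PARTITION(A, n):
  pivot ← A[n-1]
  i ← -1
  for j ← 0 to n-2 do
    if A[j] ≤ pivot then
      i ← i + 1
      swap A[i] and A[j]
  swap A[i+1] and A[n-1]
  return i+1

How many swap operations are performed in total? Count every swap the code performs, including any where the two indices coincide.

4

pivot = A[5] = 1; i = -1
j=0: A[0]=-2 ≤ 1 → i=0, swap A[0],A[0] (no change) → -2 0 5 4 -1 1
j=1: A[1]=0 ≤ 1 → i=1, swap A[1],A[1] (no change) → -2 0 5 4 -1 1
j=2: A[2]=5 > 1 → no swap
j=3: A[3]=4 > 1 → no swap
j=4: A[4]=-1 ≤ 1 → i=2, swap A[2],A[4] → -2 0 -1 4 5 1
final swap A[3],A[5] → -2 0 -1 1 5 4; return 3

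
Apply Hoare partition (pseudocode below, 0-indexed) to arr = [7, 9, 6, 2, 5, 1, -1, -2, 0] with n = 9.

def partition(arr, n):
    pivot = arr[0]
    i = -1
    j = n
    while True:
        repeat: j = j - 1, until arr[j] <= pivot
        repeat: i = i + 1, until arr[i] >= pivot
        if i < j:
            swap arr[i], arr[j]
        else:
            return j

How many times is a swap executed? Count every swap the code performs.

pivot = arr[0] = 7; i = -1, j = 9
j→8 (arr[8]=0≤7), i→0 (arr[0]=7≥7); i<j, swap → [0, 9, 6, 2, 5, 1, -1, -2, 7]
j→7 (arr[7]=-2≤7), i→1 (arr[1]=9≥7); i<j, swap → [0, -2, 6, 2, 5, 1, -1, 9, 7]
j→6, i→7; i≥j, return j=6. arr = [0, -2, 6, 2, 5, 1, -1, 9, 7]

2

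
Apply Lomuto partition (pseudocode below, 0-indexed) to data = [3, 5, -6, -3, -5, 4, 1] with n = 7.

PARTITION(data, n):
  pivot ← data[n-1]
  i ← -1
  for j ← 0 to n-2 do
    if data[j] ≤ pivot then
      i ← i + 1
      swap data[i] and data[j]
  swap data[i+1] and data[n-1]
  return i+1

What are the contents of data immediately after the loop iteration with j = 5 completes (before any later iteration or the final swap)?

pivot=1, i=-1
j=0: 3>1, skip
j=1: 5>1, skip
j=2: -6≤1, i=0, swap(0,2) ⇒ [-6, 5, 3, -3, -5, 4, 1]
j=3: -3≤1, i=1, swap(1,3) ⇒ [-6, -3, 3, 5, -5, 4, 1]
j=4: -5≤1, i=2, swap(2,4) ⇒ [-6, -3, -5, 5, 3, 4, 1]
j=5: 4>1, skip
(after j=5) data = [-6, -3, -5, 5, 3, 4, 1]

[-6, -3, -5, 5, 3, 4, 1]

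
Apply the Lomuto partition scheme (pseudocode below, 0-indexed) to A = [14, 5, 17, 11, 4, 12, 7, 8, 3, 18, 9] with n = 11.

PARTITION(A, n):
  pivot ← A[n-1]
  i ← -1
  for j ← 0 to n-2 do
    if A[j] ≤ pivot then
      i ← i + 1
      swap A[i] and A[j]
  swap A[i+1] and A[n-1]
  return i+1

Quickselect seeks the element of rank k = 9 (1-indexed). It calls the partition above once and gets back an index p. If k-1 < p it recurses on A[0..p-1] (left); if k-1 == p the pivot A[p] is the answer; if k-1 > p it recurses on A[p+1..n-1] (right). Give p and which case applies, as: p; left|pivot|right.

pivot=9, i=-1
j=0: 14>9, skip
j=1: 5≤9, i=0, swap(0,1) ⇒ [5, 14, 17, 11, 4, 12, 7, 8, 3, 18, 9]
j=2: 17>9, skip
j=3: 11>9, skip
j=4: 4≤9, i=1, swap(1,4) ⇒ [5, 4, 17, 11, 14, 12, 7, 8, 3, 18, 9]
j=5: 12>9, skip
j=6: 7≤9, i=2, swap(2,6) ⇒ [5, 4, 7, 11, 14, 12, 17, 8, 3, 18, 9]
j=7: 8≤9, i=3, swap(3,7) ⇒ [5, 4, 7, 8, 14, 12, 17, 11, 3, 18, 9]
j=8: 3≤9, i=4, swap(4,8) ⇒ [5, 4, 7, 8, 3, 12, 17, 11, 14, 18, 9]
j=9: 18>9, skip
swap(5,10) ⇒ [5, 4, 7, 8, 3, 9, 17, 11, 14, 18, 12]; return 5
p = 5; k-1 = 8 > 5 ⇒ right

5; right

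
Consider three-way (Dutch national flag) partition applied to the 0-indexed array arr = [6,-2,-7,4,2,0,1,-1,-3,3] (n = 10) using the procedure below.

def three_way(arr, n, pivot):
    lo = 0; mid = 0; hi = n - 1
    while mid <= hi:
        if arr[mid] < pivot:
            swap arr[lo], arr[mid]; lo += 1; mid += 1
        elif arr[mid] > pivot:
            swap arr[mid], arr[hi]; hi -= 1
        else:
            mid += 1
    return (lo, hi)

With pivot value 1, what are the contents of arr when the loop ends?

[-3,-2,-7,-1,0,1,2,4,3,6]

pivot = 1; lo=0, mid=0, hi=9
arr[mid]=6>1: swap arr[0],arr[9]; hi=8 → [3,-2,-7,4,2,0,1,-1,-3,6]
arr[mid]=3>1: swap arr[0],arr[8]; hi=7 → [-3,-2,-7,4,2,0,1,-1,3,6]
arr[mid]=-3<1: swap arr[0],arr[0]; lo=1,mid=1 → [-3,-2,-7,4,2,0,1,-1,3,6]
arr[mid]=-2<1: swap arr[1],arr[1]; lo=2,mid=2 → [-3,-2,-7,4,2,0,1,-1,3,6]
arr[mid]=-7<1: swap arr[2],arr[2]; lo=3,mid=3 → [-3,-2,-7,4,2,0,1,-1,3,6]
arr[mid]=4>1: swap arr[3],arr[7]; hi=6 → [-3,-2,-7,-1,2,0,1,4,3,6]
arr[mid]=-1<1: swap arr[3],arr[3]; lo=4,mid=4 → [-3,-2,-7,-1,2,0,1,4,3,6]
arr[mid]=2>1: swap arr[4],arr[6]; hi=5 → [-3,-2,-7,-1,1,0,2,4,3,6]
arr[mid]=1=1: mid=5
arr[mid]=0<1: swap arr[4],arr[5]; lo=5,mid=6 → [-3,-2,-7,-1,0,1,2,4,3,6]
end: lo=5, hi=5; arr = [-3,-2,-7,-1,0,1,2,4,3,6]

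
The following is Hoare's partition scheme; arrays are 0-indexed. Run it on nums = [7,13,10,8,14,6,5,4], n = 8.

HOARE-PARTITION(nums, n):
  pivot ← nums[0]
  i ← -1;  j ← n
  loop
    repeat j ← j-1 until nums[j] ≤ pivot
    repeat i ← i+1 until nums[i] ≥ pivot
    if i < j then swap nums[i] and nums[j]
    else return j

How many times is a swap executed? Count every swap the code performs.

3

pivot=7
j stops at 7 (4), i stops at 0 (7); swap ⇒ [4,13,10,8,14,6,5,7]
j stops at 6 (5), i stops at 1 (13); swap ⇒ [4,5,10,8,14,6,13,7]
j stops at 5 (6), i stops at 2 (10); swap ⇒ [4,5,6,8,14,10,13,7]
j stops at 2, i stops at 3; i≥j ⇒ return 2. nums=[4,5,6,8,14,10,13,7]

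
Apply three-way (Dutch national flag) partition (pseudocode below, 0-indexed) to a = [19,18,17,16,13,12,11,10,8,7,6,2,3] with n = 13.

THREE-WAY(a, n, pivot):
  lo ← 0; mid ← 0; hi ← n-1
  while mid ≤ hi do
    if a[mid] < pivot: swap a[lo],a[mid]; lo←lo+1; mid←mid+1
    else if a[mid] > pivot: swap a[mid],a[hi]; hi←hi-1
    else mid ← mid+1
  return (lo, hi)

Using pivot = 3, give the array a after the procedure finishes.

[2,3,16,13,12,11,10,8,7,6,17,18,19]

pivot = 3; lo=0, mid=0, hi=12
a[mid]=19>3: swap a[0],a[12]; hi=11 → [3,18,17,16,13,12,11,10,8,7,6,2,19]
a[mid]=3=3: mid=1
a[mid]=18>3: swap a[1],a[11]; hi=10 → [3,2,17,16,13,12,11,10,8,7,6,18,19]
a[mid]=2<3: swap a[0],a[1]; lo=1,mid=2 → [2,3,17,16,13,12,11,10,8,7,6,18,19]
a[mid]=17>3: swap a[2],a[10]; hi=9 → [2,3,6,16,13,12,11,10,8,7,17,18,19]
a[mid]=6>3: swap a[2],a[9]; hi=8 → [2,3,7,16,13,12,11,10,8,6,17,18,19]
a[mid]=7>3: swap a[2],a[8]; hi=7 → [2,3,8,16,13,12,11,10,7,6,17,18,19]
a[mid]=8>3: swap a[2],a[7]; hi=6 → [2,3,10,16,13,12,11,8,7,6,17,18,19]
a[mid]=10>3: swap a[2],a[6]; hi=5 → [2,3,11,16,13,12,10,8,7,6,17,18,19]
a[mid]=11>3: swap a[2],a[5]; hi=4 → [2,3,12,16,13,11,10,8,7,6,17,18,19]
a[mid]=12>3: swap a[2],a[4]; hi=3 → [2,3,13,16,12,11,10,8,7,6,17,18,19]
a[mid]=13>3: swap a[2],a[3]; hi=2 → [2,3,16,13,12,11,10,8,7,6,17,18,19]
a[mid]=16>3: swap a[2],a[2]; hi=1 → [2,3,16,13,12,11,10,8,7,6,17,18,19]
end: lo=1, hi=1; a = [2,3,16,13,12,11,10,8,7,6,17,18,19]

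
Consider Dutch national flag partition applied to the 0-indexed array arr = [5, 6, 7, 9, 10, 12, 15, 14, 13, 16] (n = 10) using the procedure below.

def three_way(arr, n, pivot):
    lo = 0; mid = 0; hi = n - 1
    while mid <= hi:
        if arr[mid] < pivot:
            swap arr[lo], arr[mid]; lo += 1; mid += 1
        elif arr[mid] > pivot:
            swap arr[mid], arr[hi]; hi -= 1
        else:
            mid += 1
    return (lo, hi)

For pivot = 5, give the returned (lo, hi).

(0, 0)

pivot = 5; lo=0, mid=0, hi=9
arr[mid]=5=5: mid=1
arr[mid]=6>5: swap arr[1],arr[9]; hi=8 → [5, 16, 7, 9, 10, 12, 15, 14, 13, 6]
arr[mid]=16>5: swap arr[1],arr[8]; hi=7 → [5, 13, 7, 9, 10, 12, 15, 14, 16, 6]
arr[mid]=13>5: swap arr[1],arr[7]; hi=6 → [5, 14, 7, 9, 10, 12, 15, 13, 16, 6]
arr[mid]=14>5: swap arr[1],arr[6]; hi=5 → [5, 15, 7, 9, 10, 12, 14, 13, 16, 6]
arr[mid]=15>5: swap arr[1],arr[5]; hi=4 → [5, 12, 7, 9, 10, 15, 14, 13, 16, 6]
arr[mid]=12>5: swap arr[1],arr[4]; hi=3 → [5, 10, 7, 9, 12, 15, 14, 13, 16, 6]
arr[mid]=10>5: swap arr[1],arr[3]; hi=2 → [5, 9, 7, 10, 12, 15, 14, 13, 16, 6]
arr[mid]=9>5: swap arr[1],arr[2]; hi=1 → [5, 7, 9, 10, 12, 15, 14, 13, 16, 6]
arr[mid]=7>5: swap arr[1],arr[1]; hi=0 → [5, 7, 9, 10, 12, 15, 14, 13, 16, 6]
end: lo=0, hi=0; arr = [5, 7, 9, 10, 12, 15, 14, 13, 16, 6]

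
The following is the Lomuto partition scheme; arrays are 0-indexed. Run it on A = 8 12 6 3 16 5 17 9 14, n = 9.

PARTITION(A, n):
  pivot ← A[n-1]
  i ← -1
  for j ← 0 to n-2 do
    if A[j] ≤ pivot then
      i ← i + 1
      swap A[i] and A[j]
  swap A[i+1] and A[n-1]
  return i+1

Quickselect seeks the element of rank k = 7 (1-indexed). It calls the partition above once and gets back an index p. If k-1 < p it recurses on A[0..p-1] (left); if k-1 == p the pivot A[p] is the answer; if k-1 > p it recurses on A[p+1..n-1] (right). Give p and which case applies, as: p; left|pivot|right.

6; pivot

pivot = A[8] = 14; i = -1
j=0: A[0]=8 ≤ 14 → i=0, swap A[0],A[0] (no change) → 8 12 6 3 16 5 17 9 14
j=1: A[1]=12 ≤ 14 → i=1, swap A[1],A[1] (no change) → 8 12 6 3 16 5 17 9 14
j=2: A[2]=6 ≤ 14 → i=2, swap A[2],A[2] (no change) → 8 12 6 3 16 5 17 9 14
j=3: A[3]=3 ≤ 14 → i=3, swap A[3],A[3] (no change) → 8 12 6 3 16 5 17 9 14
j=4: A[4]=16 > 14 → no swap
j=5: A[5]=5 ≤ 14 → i=4, swap A[4],A[5] → 8 12 6 3 5 16 17 9 14
j=6: A[6]=17 > 14 → no swap
j=7: A[7]=9 ≤ 14 → i=5, swap A[5],A[7] → 8 12 6 3 5 9 17 16 14
final swap A[6],A[8] → 8 12 6 3 5 9 14 16 17; return 6
p = 6; k-1 = 6 == 6 ⇒ pivot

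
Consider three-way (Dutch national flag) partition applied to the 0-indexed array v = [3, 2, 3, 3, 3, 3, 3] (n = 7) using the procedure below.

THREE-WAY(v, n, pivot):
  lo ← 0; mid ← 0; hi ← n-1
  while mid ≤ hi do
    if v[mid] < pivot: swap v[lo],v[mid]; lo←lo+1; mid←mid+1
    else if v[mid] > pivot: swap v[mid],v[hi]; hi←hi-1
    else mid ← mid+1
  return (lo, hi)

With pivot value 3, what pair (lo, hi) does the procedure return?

(1, 6)

lo=0 mid=0 hi=6
3=3: mid=1
2<3: swap(0,1), lo=1 mid=2 ⇒ [2, 3, 3, 3, 3, 3, 3]
3=3: mid=3
3=3: mid=4
3=3: mid=5
3=3: mid=6
3=3: mid=7
done. lo=1 hi=6; v=[2, 3, 3, 3, 3, 3, 3]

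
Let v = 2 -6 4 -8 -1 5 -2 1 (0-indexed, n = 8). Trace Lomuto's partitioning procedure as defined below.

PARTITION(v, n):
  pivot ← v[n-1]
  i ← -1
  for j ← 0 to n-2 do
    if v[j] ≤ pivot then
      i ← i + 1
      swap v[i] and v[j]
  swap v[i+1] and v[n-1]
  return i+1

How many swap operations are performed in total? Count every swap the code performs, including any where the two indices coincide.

5

pivot = v[7] = 1; i = -1
j=0: v[0]=2 > 1 → no swap
j=1: v[1]=-6 ≤ 1 → i=0, swap v[0],v[1] → -6 2 4 -8 -1 5 -2 1
j=2: v[2]=4 > 1 → no swap
j=3: v[3]=-8 ≤ 1 → i=1, swap v[1],v[3] → -6 -8 4 2 -1 5 -2 1
j=4: v[4]=-1 ≤ 1 → i=2, swap v[2],v[4] → -6 -8 -1 2 4 5 -2 1
j=5: v[5]=5 > 1 → no swap
j=6: v[6]=-2 ≤ 1 → i=3, swap v[3],v[6] → -6 -8 -1 -2 4 5 2 1
final swap v[4],v[7] → -6 -8 -1 -2 1 5 2 4; return 4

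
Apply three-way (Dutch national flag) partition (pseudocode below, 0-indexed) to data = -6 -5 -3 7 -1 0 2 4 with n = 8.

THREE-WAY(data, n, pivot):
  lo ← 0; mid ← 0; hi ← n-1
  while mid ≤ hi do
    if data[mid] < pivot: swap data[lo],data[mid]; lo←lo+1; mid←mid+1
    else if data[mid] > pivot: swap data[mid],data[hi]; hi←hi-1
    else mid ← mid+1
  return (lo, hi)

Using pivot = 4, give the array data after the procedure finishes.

-6 -5 -3 -1 0 2 4 7

lo=0 mid=0 hi=7
-6<4: swap(0,0), lo=1 mid=1 ⇒ -6 -5 -3 7 -1 0 2 4
-5<4: swap(1,1), lo=2 mid=2 ⇒ -6 -5 -3 7 -1 0 2 4
-3<4: swap(2,2), lo=3 mid=3 ⇒ -6 -5 -3 7 -1 0 2 4
7>4: swap(3,7), hi=6 ⇒ -6 -5 -3 4 -1 0 2 7
4=4: mid=4
-1<4: swap(3,4), lo=4 mid=5 ⇒ -6 -5 -3 -1 4 0 2 7
0<4: swap(4,5), lo=5 mid=6 ⇒ -6 -5 -3 -1 0 4 2 7
2<4: swap(5,6), lo=6 mid=7 ⇒ -6 -5 -3 -1 0 2 4 7
done. lo=6 hi=6; data=-6 -5 -3 -1 0 2 4 7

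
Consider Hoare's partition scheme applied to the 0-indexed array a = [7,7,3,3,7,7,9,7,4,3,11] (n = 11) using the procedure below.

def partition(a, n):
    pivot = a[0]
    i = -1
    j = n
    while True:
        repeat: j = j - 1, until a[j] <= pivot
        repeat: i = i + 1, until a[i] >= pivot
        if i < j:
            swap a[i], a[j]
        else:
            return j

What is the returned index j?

pivot=7
j stops at 9 (3), i stops at 0 (7); swap ⇒ [3,7,3,3,7,7,9,7,4,7,11]
j stops at 8 (4), i stops at 1 (7); swap ⇒ [3,4,3,3,7,7,9,7,7,7,11]
j stops at 7 (7), i stops at 4 (7); swap ⇒ [3,4,3,3,7,7,9,7,7,7,11]
j stops at 5, i stops at 5; i≥j ⇒ return 5. a=[3,4,3,3,7,7,9,7,7,7,11]

5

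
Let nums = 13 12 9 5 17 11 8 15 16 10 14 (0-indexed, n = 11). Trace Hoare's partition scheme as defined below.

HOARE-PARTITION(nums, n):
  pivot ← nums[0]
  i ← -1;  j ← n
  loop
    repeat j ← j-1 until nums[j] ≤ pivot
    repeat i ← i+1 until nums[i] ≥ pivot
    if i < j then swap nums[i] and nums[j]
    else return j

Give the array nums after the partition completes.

pivot = nums[0] = 13; i = -1, j = 11
j→9 (nums[9]=10≤13), i→0 (nums[0]=13≥13); i<j, swap → 10 12 9 5 17 11 8 15 16 13 14
j→6 (nums[6]=8≤13), i→4 (nums[4]=17≥13); i<j, swap → 10 12 9 5 8 11 17 15 16 13 14
j→5, i→6; i≥j, return j=5. nums = 10 12 9 5 8 11 17 15 16 13 14

10 12 9 5 8 11 17 15 16 13 14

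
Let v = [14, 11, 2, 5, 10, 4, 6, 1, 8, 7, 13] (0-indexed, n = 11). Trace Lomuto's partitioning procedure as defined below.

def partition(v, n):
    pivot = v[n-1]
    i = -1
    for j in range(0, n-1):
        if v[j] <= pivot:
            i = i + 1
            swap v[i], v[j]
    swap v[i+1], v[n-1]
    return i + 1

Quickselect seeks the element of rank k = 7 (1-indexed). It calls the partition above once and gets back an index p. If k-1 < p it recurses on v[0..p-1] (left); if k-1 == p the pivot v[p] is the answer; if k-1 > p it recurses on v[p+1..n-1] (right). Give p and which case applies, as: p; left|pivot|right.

9; left

pivot=13, i=-1
j=0: 14>13, skip
j=1: 11≤13, i=0, swap(0,1) ⇒ [11, 14, 2, 5, 10, 4, 6, 1, 8, 7, 13]
j=2: 2≤13, i=1, swap(1,2) ⇒ [11, 2, 14, 5, 10, 4, 6, 1, 8, 7, 13]
j=3: 5≤13, i=2, swap(2,3) ⇒ [11, 2, 5, 14, 10, 4, 6, 1, 8, 7, 13]
j=4: 10≤13, i=3, swap(3,4) ⇒ [11, 2, 5, 10, 14, 4, 6, 1, 8, 7, 13]
j=5: 4≤13, i=4, swap(4,5) ⇒ [11, 2, 5, 10, 4, 14, 6, 1, 8, 7, 13]
j=6: 6≤13, i=5, swap(5,6) ⇒ [11, 2, 5, 10, 4, 6, 14, 1, 8, 7, 13]
j=7: 1≤13, i=6, swap(6,7) ⇒ [11, 2, 5, 10, 4, 6, 1, 14, 8, 7, 13]
j=8: 8≤13, i=7, swap(7,8) ⇒ [11, 2, 5, 10, 4, 6, 1, 8, 14, 7, 13]
j=9: 7≤13, i=8, swap(8,9) ⇒ [11, 2, 5, 10, 4, 6, 1, 8, 7, 14, 13]
swap(9,10) ⇒ [11, 2, 5, 10, 4, 6, 1, 8, 7, 13, 14]; return 9
p = 9; k-1 = 6 < 9 ⇒ left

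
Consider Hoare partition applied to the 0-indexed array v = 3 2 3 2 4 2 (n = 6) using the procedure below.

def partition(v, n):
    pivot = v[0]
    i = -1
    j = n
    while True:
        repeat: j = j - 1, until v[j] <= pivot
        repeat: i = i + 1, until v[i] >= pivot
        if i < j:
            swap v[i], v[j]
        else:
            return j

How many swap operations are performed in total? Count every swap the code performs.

2

pivot = v[0] = 3; i = -1, j = 6
j→5 (v[5]=2≤3), i→0 (v[0]=3≥3); i<j, swap → 2 2 3 2 4 3
j→3 (v[3]=2≤3), i→2 (v[2]=3≥3); i<j, swap → 2 2 2 3 4 3
j→2, i→3; i≥j, return j=2. v = 2 2 2 3 4 3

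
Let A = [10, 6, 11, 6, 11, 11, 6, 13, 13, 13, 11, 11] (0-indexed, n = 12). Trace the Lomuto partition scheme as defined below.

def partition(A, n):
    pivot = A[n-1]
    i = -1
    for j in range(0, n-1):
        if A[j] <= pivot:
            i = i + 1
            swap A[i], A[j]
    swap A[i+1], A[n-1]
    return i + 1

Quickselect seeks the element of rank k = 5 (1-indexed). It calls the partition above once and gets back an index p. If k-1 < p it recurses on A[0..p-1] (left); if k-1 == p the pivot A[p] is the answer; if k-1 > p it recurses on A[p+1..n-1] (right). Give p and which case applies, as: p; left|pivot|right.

pivot=11, i=-1
j=0: 10≤11, i=0, swap(0,0) ⇒ [10, 6, 11, 6, 11, 11, 6, 13, 13, 13, 11, 11]
j=1: 6≤11, i=1, swap(1,1) ⇒ [10, 6, 11, 6, 11, 11, 6, 13, 13, 13, 11, 11]
j=2: 11≤11, i=2, swap(2,2) ⇒ [10, 6, 11, 6, 11, 11, 6, 13, 13, 13, 11, 11]
j=3: 6≤11, i=3, swap(3,3) ⇒ [10, 6, 11, 6, 11, 11, 6, 13, 13, 13, 11, 11]
j=4: 11≤11, i=4, swap(4,4) ⇒ [10, 6, 11, 6, 11, 11, 6, 13, 13, 13, 11, 11]
j=5: 11≤11, i=5, swap(5,5) ⇒ [10, 6, 11, 6, 11, 11, 6, 13, 13, 13, 11, 11]
j=6: 6≤11, i=6, swap(6,6) ⇒ [10, 6, 11, 6, 11, 11, 6, 13, 13, 13, 11, 11]
j=7: 13>11, skip
j=8: 13>11, skip
j=9: 13>11, skip
j=10: 11≤11, i=7, swap(7,10) ⇒ [10, 6, 11, 6, 11, 11, 6, 11, 13, 13, 13, 11]
swap(8,11) ⇒ [10, 6, 11, 6, 11, 11, 6, 11, 11, 13, 13, 13]; return 8
p = 8; k-1 = 4 < 8 ⇒ left

8; left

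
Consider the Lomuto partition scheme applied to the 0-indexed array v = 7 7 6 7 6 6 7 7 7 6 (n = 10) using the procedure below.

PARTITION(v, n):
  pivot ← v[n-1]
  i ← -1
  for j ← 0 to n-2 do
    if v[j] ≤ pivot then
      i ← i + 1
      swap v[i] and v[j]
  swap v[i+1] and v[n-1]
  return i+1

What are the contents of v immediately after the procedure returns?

6 6 6 6 7 7 7 7 7 7

pivot=6, i=-1
j=0: 7>6, skip
j=1: 7>6, skip
j=2: 6≤6, i=0, swap(0,2) ⇒ 6 7 7 7 6 6 7 7 7 6
j=3: 7>6, skip
j=4: 6≤6, i=1, swap(1,4) ⇒ 6 6 7 7 7 6 7 7 7 6
j=5: 6≤6, i=2, swap(2,5) ⇒ 6 6 6 7 7 7 7 7 7 6
j=6: 7>6, skip
j=7: 7>6, skip
j=8: 7>6, skip
swap(3,9) ⇒ 6 6 6 6 7 7 7 7 7 7; return 3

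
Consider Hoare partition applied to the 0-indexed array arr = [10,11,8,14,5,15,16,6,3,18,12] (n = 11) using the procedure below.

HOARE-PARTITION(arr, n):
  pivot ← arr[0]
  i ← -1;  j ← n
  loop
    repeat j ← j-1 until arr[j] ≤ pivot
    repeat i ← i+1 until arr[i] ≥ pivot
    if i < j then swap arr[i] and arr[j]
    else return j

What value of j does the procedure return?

3

pivot = arr[0] = 10; i = -1, j = 11
j→8 (arr[8]=3≤10), i→0 (arr[0]=10≥10); i<j, swap → [3,11,8,14,5,15,16,6,10,18,12]
j→7 (arr[7]=6≤10), i→1 (arr[1]=11≥10); i<j, swap → [3,6,8,14,5,15,16,11,10,18,12]
j→4 (arr[4]=5≤10), i→3 (arr[3]=14≥10); i<j, swap → [3,6,8,5,14,15,16,11,10,18,12]
j→3, i→4; i≥j, return j=3. arr = [3,6,8,5,14,15,16,11,10,18,12]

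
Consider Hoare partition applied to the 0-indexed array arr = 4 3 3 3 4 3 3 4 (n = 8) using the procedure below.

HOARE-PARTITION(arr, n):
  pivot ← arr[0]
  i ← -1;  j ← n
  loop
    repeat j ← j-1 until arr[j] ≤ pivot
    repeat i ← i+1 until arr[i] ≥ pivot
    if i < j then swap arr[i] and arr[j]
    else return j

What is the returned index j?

pivot = arr[0] = 4; i = -1, j = 8
j→7 (arr[7]=4≤4), i→0 (arr[0]=4≥4); i<j, swap → 4 3 3 3 4 3 3 4
j→6 (arr[6]=3≤4), i→4 (arr[4]=4≥4); i<j, swap → 4 3 3 3 3 3 4 4
j→5, i→6; i≥j, return j=5. arr = 4 3 3 3 3 3 4 4

5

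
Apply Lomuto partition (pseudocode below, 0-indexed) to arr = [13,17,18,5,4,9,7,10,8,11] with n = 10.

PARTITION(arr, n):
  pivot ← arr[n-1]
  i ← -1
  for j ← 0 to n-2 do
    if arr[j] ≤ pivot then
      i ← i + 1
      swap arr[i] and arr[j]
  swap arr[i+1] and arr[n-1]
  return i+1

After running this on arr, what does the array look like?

[5,4,9,7,10,8,11,17,18,13]

pivot=11, i=-1
j=0: 13>11, skip
j=1: 17>11, skip
j=2: 18>11, skip
j=3: 5≤11, i=0, swap(0,3) ⇒ [5,17,18,13,4,9,7,10,8,11]
j=4: 4≤11, i=1, swap(1,4) ⇒ [5,4,18,13,17,9,7,10,8,11]
j=5: 9≤11, i=2, swap(2,5) ⇒ [5,4,9,13,17,18,7,10,8,11]
j=6: 7≤11, i=3, swap(3,6) ⇒ [5,4,9,7,17,18,13,10,8,11]
j=7: 10≤11, i=4, swap(4,7) ⇒ [5,4,9,7,10,18,13,17,8,11]
j=8: 8≤11, i=5, swap(5,8) ⇒ [5,4,9,7,10,8,13,17,18,11]
swap(6,9) ⇒ [5,4,9,7,10,8,11,17,18,13]; return 6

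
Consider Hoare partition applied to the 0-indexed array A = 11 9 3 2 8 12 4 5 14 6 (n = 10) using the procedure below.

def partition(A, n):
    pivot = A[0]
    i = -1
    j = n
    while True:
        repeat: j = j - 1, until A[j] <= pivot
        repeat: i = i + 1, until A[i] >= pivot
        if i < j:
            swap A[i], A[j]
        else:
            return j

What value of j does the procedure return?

6

pivot = A[0] = 11; i = -1, j = 10
j→9 (A[9]=6≤11), i→0 (A[0]=11≥11); i<j, swap → 6 9 3 2 8 12 4 5 14 11
j→7 (A[7]=5≤11), i→5 (A[5]=12≥11); i<j, swap → 6 9 3 2 8 5 4 12 14 11
j→6, i→7; i≥j, return j=6. A = 6 9 3 2 8 5 4 12 14 11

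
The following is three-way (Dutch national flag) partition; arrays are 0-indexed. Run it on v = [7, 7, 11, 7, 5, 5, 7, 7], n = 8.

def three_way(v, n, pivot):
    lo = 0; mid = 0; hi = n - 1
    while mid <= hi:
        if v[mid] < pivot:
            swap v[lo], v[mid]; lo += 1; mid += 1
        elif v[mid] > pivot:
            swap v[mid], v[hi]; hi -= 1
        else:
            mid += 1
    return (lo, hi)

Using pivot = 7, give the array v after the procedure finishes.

pivot = 7; lo=0, mid=0, hi=7
v[mid]=7=7: mid=1
v[mid]=7=7: mid=2
v[mid]=11>7: swap v[2],v[7]; hi=6 → [7, 7, 7, 7, 5, 5, 7, 11]
v[mid]=7=7: mid=3
v[mid]=7=7: mid=4
v[mid]=5<7: swap v[0],v[4]; lo=1,mid=5 → [5, 7, 7, 7, 7, 5, 7, 11]
v[mid]=5<7: swap v[1],v[5]; lo=2,mid=6 → [5, 5, 7, 7, 7, 7, 7, 11]
v[mid]=7=7: mid=7
end: lo=2, hi=6; v = [5, 5, 7, 7, 7, 7, 7, 11]

[5, 5, 7, 7, 7, 7, 7, 11]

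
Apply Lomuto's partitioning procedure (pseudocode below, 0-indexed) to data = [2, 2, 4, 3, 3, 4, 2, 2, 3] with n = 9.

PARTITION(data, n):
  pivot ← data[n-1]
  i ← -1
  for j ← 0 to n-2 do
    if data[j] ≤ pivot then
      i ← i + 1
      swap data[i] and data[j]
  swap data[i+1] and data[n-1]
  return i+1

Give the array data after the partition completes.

[2, 2, 3, 3, 2, 2, 3, 4, 4]

pivot=3, i=-1
j=0: 2≤3, i=0, swap(0,0) ⇒ [2, 2, 4, 3, 3, 4, 2, 2, 3]
j=1: 2≤3, i=1, swap(1,1) ⇒ [2, 2, 4, 3, 3, 4, 2, 2, 3]
j=2: 4>3, skip
j=3: 3≤3, i=2, swap(2,3) ⇒ [2, 2, 3, 4, 3, 4, 2, 2, 3]
j=4: 3≤3, i=3, swap(3,4) ⇒ [2, 2, 3, 3, 4, 4, 2, 2, 3]
j=5: 4>3, skip
j=6: 2≤3, i=4, swap(4,6) ⇒ [2, 2, 3, 3, 2, 4, 4, 2, 3]
j=7: 2≤3, i=5, swap(5,7) ⇒ [2, 2, 3, 3, 2, 2, 4, 4, 3]
swap(6,8) ⇒ [2, 2, 3, 3, 2, 2, 3, 4, 4]; return 6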